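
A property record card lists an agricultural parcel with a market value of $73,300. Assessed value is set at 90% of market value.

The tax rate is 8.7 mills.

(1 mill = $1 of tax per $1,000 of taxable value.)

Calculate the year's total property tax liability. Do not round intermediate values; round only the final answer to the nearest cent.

$573.94

Assessed value = $73,300 × 0.9 = $65,970
Tax = $65,970 × 0.0087 = $573.939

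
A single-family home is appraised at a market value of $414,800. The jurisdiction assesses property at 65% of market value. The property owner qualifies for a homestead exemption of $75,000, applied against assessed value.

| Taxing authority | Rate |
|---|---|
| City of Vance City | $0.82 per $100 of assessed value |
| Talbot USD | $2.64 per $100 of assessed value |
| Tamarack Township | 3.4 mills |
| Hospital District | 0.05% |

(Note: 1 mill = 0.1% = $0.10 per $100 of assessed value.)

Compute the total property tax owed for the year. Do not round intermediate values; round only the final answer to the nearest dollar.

$7,493

Assessed value = $414,800 × 0.65 = $269,620
Taxable value = $269,620 − $75,000 = $194,620
City of Vance City: $194,620 × 0.0082 = $1,595.884
Talbot USD: $194,620 × 0.0264 = $5,137.968
Tamarack Township: $194,620 × 0.0034 = $661.708
Hospital District: $194,620 × 0.0005 = $97.31
Total = $7,492.87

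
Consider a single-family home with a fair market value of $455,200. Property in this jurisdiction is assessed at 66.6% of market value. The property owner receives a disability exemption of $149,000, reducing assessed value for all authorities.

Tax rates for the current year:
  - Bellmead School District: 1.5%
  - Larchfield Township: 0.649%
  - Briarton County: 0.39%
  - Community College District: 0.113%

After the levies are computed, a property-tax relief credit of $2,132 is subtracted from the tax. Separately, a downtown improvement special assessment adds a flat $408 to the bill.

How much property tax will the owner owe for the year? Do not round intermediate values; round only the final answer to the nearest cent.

$2,364.41

Assessed value = $455,200 × 0.666 = $303,163.2
Taxable value = $303,163.2 − $149,000 = $154,163.2
Bellmead School District: $154,163.2 × 0.015 = $2,312.448
Larchfield Township: $154,163.2 × 0.00649 = $1,000.519168
Briarton County: $154,163.2 × 0.0039 = $601.23648
Community College District: $154,163.2 × 0.00113 = $174.204416
Levies subtotal = $4,088.408064
After credit = $4,088.408064 − $2,132 = $1,956.408064
Total = $1,956.408064 + $408 = $2,364.408064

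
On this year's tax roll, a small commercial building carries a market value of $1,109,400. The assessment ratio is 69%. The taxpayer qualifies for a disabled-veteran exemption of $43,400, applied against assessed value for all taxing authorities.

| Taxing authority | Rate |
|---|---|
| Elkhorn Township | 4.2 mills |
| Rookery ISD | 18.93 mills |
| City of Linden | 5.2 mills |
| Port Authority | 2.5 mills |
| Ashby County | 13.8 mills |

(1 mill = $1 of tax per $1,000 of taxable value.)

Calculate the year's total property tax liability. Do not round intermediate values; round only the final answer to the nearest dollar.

Assessed value = $1,109,400 × 0.69 = $765,486
Taxable value = $765,486 − $43,400 = $722,086
Elkhorn Township: $722,086 × 0.0042 = $3,032.7612
Rookery ISD: $722,086 × 0.01893 = $13,669.08798
City of Linden: $722,086 × 0.0052 = $3,754.8472
Port Authority: $722,086 × 0.0025 = $1,805.215
Ashby County: $722,086 × 0.0138 = $9,964.7868
Total = $3,032.7612 + $13,669.08798 + $3,754.8472 + $1,805.215 + $9,964.7868 = $32,226.69818

$32,227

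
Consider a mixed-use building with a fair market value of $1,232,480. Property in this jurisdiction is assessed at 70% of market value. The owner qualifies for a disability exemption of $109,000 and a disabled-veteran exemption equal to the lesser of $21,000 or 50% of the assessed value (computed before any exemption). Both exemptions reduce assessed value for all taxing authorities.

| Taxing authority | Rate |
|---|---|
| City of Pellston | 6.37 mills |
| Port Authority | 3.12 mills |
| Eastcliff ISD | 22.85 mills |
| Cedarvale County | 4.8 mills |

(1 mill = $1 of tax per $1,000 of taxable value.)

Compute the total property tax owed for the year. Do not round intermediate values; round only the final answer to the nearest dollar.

$27,214

Assessed value = $1,232,480 × 0.7 = $862,736
Disabled-veteran exemption = min($21,000, 50% × $862,736) = min($21,000, $431,368) = $21,000 (dollar cap binds)
Taxable value = $862,736 − $109,000 − $21,000 = $732,736
City of Pellston: $732,736 × 0.00637 = $4,667.52832
Port Authority: $732,736 × 0.00312 = $2,286.13632
Eastcliff ISD: $732,736 × 0.02285 = $16,743.0176
Cedarvale County: $732,736 × 0.0048 = $3,517.1328
Total = $27,213.81504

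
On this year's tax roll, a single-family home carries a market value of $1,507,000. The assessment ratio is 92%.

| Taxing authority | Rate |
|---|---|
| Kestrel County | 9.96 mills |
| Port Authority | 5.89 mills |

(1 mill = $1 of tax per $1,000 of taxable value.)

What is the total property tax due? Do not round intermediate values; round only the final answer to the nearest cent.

Assessed value = $1,507,000 × 0.92 = $1,386,440
Kestrel County: $1,386,440 × 0.00996 = $13,808.9424
Port Authority: $1,386,440 × 0.00589 = $8,166.1316
Total = $13,808.9424 + $8,166.1316 = $21,975.074

$21,975.07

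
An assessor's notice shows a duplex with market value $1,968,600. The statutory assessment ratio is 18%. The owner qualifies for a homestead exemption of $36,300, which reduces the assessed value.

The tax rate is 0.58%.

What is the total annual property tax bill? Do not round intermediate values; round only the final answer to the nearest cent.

$1,844.68

Assessed value = $1,968,600 × 0.18 = $354,348
Taxable value = $354,348 − $36,300 = $318,048
Tax = $318,048 × 0.0058 = $1,844.6784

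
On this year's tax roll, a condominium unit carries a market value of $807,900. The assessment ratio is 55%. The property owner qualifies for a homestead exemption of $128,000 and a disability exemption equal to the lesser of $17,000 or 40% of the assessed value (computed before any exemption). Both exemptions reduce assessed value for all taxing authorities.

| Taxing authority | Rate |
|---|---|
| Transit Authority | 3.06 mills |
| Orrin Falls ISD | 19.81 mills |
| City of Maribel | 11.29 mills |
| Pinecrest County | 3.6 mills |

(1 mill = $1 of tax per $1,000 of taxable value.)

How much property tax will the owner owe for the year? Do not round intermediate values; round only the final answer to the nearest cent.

Assessed value = $807,900 × 0.55 = $444,345
Disability exemption = min($17,000, 40% × $444,345) = min($17,000, $177,738) = $17,000 (dollar cap binds)
Taxable value = $444,345 − $128,000 − $17,000 = $299,345
Transit Authority: $299,345 × 0.00306 = $915.9957
Orrin Falls ISD: $299,345 × 0.01981 = $5,930.02445
City of Maribel: $299,345 × 0.01129 = $3,379.60505
Pinecrest County: $299,345 × 0.0036 = $1,077.642
Total = $11,303.2672

$11,303.27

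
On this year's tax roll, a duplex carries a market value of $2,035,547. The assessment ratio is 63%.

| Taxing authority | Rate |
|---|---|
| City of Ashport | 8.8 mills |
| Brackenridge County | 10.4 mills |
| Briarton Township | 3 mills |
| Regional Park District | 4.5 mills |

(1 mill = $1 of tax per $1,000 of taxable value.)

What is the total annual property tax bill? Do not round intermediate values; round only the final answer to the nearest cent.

$34,239.94

Assessed value = $2,035,547 × 0.63 = $1,282,394.61
City of Ashport: $1,282,394.61 × 0.0088 = $11,285.072568
Brackenridge County: $1,282,394.61 × 0.0104 = $13,336.903944
Briarton Township: $1,282,394.61 × 0.003 = $3,847.18383
Regional Park District: $1,282,394.61 × 0.0045 = $5,770.775745
Total = $11,285.072568 + $13,336.903944 + $3,847.18383 + $5,770.775745 = $34,239.936087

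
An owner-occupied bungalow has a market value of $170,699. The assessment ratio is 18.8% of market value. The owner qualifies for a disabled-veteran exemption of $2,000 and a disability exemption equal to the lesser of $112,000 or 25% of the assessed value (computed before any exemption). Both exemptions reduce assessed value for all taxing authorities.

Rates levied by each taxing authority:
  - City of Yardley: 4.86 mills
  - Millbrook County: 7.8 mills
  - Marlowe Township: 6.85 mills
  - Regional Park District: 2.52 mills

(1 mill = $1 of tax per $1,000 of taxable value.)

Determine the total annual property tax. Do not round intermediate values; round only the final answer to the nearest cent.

Assessed value = $170,699 × 0.188 = $32,091.412
Disability exemption = min($112,000, 25% × $32,091.412) = min($112,000, $8,022.853) = $8,022.853 (percentage binds)
Taxable value = $32,091.412 − $2,000 − $8,022.853 = $22,068.559
City of Yardley: $22,068.559 × 0.00486 = $107.25319674
Millbrook County: $22,068.559 × 0.0078 = $172.1347602
Marlowe Township: $22,068.559 × 0.00685 = $151.16962915
Regional Park District: $22,068.559 × 0.00252 = $55.61276868
Total = $486.17035477

$486.17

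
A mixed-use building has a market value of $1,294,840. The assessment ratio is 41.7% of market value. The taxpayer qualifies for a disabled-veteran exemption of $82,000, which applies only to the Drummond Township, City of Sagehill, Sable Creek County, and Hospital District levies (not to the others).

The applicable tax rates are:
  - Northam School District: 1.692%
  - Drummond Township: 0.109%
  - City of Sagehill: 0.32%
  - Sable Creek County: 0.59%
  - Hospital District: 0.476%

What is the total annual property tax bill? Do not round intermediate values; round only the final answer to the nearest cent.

$15,982.25

Assessed value = $1,294,840 × 0.417 = $539,948.28
Northam School District: $539,948.28 × 0.01692 = $9,135.9248976
Drummond Township: ($539,948.28 − $82,000) × 0.00109 = $457,948.28 × 0.00109 = $499.1636252
City of Sagehill: ($539,948.28 − $82,000) × 0.0032 = $457,948.28 × 0.0032 = $1,465.434496
Sable Creek County: ($539,948.28 − $82,000) × 0.0059 = $457,948.28 × 0.0059 = $2,701.894852
Hospital District: ($539,948.28 − $82,000) × 0.00476 = $457,948.28 × 0.00476 = $2,179.8338128
Total = $15,982.2516836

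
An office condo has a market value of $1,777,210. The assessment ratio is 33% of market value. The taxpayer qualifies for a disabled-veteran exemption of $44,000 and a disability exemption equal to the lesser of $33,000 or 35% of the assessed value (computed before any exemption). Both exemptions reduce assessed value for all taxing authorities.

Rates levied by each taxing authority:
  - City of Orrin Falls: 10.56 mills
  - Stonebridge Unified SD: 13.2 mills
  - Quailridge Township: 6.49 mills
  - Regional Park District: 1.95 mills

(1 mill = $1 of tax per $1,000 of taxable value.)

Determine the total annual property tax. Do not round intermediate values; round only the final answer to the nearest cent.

$16,405.23

Assessed value = $1,777,210 × 0.33 = $586,479.3
Disability exemption = min($33,000, 35% × $586,479.3) = min($33,000, $205,267.755) = $33,000 (dollar cap binds)
Taxable value = $586,479.3 − $44,000 − $33,000 = $509,479.3
City of Orrin Falls: $509,479.3 × 0.01056 = $5,380.101408
Stonebridge Unified SD: $509,479.3 × 0.0132 = $6,725.12676
Quailridge Township: $509,479.3 × 0.00649 = $3,306.520657
Regional Park District: $509,479.3 × 0.00195 = $993.484635
Total = $16,405.23346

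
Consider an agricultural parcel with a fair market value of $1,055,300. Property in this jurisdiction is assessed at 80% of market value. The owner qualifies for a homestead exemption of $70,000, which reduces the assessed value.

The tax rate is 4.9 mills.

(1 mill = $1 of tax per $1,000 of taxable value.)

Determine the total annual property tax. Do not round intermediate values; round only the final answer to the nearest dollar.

$3,794

Assessed value = $1,055,300 × 0.8 = $844,240
Taxable value = $844,240 − $70,000 = $774,240
Tax = $774,240 × 0.0049 = $3,793.776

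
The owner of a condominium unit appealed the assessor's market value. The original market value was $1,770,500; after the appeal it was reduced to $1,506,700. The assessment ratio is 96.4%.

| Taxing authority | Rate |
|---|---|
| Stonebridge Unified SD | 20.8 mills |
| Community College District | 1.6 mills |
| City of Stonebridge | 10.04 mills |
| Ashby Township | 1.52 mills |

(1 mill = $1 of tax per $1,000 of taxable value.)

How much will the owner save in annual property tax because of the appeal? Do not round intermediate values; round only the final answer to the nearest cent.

Old assessed value = $1,770,500 × 0.964 = $1,706,762
New assessed value = $1,506,700 × 0.964 = $1,452,458.8
Combined rate = 0.0208 + 0.0016 + 0.01004 + 0.00152 = 0.03396
Old tax = $1,706,762 × 0.03396 = $57,961.63752
New tax = $1,452,458.8 × 0.03396 = $49,325.500848
Reduction = $57,961.63752 − $49,325.500848 = $8,636.136672

$8,636.14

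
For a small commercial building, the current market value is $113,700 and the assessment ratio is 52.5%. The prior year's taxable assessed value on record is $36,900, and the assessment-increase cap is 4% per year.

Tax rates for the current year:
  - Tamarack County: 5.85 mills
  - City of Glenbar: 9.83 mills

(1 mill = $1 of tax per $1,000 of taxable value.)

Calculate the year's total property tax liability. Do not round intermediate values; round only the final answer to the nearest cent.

Uncapped assessed value = $113,700 × 0.525 = $59,692.5
Cap limit = $36,900 × 1.04 = $38,376
Taxable assessed value = min($59,692.5, $38,376) = $38,376 (cap binds)
Tamarack County: $38,376 × 0.00585 = $224.4996
City of Glenbar: $38,376 × 0.00983 = $377.23608
Total = $601.73568

$601.74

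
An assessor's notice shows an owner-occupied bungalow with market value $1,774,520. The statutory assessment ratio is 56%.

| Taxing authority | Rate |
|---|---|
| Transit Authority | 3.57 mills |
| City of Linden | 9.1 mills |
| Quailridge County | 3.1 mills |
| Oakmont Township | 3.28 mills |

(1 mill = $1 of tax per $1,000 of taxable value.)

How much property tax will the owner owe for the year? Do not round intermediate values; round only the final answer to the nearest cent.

$18,930.58

Assessed value = $1,774,520 × 0.56 = $993,731.2
Transit Authority: $993,731.2 × 0.00357 = $3,547.620384
City of Linden: $993,731.2 × 0.0091 = $9,042.95392
Quailridge County: $993,731.2 × 0.0031 = $3,080.56672
Oakmont Township: $993,731.2 × 0.00328 = $3,259.438336
Total = $3,547.620384 + $9,042.95392 + $3,080.56672 + $3,259.438336 = $18,930.57936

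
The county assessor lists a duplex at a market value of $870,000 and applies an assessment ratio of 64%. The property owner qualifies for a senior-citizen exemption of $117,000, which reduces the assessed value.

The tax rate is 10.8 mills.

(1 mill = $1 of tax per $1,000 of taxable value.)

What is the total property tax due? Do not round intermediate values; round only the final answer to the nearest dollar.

$4,750

Assessed value = $870,000 × 0.64 = $556,800
Taxable value = $556,800 − $117,000 = $439,800
Tax = $439,800 × 0.0108 = $4,749.84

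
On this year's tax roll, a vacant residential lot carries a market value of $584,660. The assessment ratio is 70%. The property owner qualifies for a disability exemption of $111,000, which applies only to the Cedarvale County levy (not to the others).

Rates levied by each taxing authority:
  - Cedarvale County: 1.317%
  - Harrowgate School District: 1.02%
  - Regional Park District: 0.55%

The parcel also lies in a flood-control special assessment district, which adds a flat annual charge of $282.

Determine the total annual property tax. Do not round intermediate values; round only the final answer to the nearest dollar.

$10,636

Assessed value = $584,660 × 0.7 = $409,262
Cedarvale County: ($409,262 − $111,000) × 0.01317 = $298,262 × 0.01317 = $3,928.11054
Harrowgate School District: $409,262 × 0.0102 = $4,174.4724
Regional Park District: $409,262 × 0.0055 = $2,250.941
Levies subtotal = $10,353.52394
Total = $10,353.52394 + $282 = $10,635.52394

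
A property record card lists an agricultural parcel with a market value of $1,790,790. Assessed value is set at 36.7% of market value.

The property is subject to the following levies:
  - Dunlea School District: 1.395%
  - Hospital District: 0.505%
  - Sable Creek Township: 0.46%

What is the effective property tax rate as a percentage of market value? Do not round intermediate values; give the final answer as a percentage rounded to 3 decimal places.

0.866%

Assessed value = $1,790,790 × 0.367 = $657,219.93
Dunlea School District: $657,219.93 × 0.01395 = $9,168.2180235
Hospital District: $657,219.93 × 0.00505 = $3,318.9606465
Sable Creek Township: $657,219.93 × 0.0046 = $3,023.211678
Total tax = $15,510.390348
Effective rate = $15,510.390348 ÷ $1,790,790 = 0.866% of market value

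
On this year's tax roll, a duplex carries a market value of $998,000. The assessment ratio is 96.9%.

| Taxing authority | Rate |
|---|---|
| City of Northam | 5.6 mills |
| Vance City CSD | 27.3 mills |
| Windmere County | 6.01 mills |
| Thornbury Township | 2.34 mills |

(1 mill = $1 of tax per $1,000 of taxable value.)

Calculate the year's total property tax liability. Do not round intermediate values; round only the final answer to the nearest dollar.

$39,891

Assessed value = $998,000 × 0.969 = $967,062
City of Northam: $967,062 × 0.0056 = $5,415.5472
Vance City CSD: $967,062 × 0.0273 = $26,400.7926
Windmere County: $967,062 × 0.00601 = $5,812.04262
Thornbury Township: $967,062 × 0.00234 = $2,262.92508
Total = $5,415.5472 + $26,400.7926 + $5,812.04262 + $2,262.92508 = $39,891.3075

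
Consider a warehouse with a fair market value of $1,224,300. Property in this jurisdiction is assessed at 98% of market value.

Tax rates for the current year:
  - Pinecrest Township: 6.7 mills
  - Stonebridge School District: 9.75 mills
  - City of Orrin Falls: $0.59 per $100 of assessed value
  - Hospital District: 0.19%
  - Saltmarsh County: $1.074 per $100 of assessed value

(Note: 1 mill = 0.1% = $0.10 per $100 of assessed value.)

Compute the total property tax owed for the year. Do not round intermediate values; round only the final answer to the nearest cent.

Assessed value = $1,224,300 × 0.98 = $1,199,814
Pinecrest Township: $1,199,814 × 0.0067 = $8,038.7538
Stonebridge School District: $1,199,814 × 0.00975 = $11,698.1865
City of Orrin Falls: $1,199,814 × 0.0059 = $7,078.9026
Hospital District: $1,199,814 × 0.0019 = $2,279.6466
Saltmarsh County: $1,199,814 × 0.01074 = $12,886.00236
Total = $41,981.49186

$41,981.49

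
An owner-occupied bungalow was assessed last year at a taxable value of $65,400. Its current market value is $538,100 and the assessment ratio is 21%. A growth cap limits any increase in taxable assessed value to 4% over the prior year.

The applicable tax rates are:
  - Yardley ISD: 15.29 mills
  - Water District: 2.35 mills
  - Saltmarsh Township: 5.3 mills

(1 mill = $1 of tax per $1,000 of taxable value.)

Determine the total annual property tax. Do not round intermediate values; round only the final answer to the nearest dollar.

$1,560

Uncapped assessed value = $538,100 × 0.21 = $113,001
Cap limit = $65,400 × 1.04 = $68,016
Taxable assessed value = min($113,001, $68,016) = $68,016 (cap binds)
Yardley ISD: $68,016 × 0.01529 = $1,039.96464
Water District: $68,016 × 0.00235 = $159.8376
Saltmarsh Township: $68,016 × 0.0053 = $360.4848
Total = $1,560.28704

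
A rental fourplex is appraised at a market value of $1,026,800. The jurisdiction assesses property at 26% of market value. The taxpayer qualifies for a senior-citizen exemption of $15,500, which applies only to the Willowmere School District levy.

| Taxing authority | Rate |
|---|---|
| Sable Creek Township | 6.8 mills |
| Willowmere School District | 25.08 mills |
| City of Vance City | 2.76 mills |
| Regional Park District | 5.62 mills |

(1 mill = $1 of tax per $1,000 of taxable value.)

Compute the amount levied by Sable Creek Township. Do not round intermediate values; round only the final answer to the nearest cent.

Assessed value = $1,026,800 × 0.26 = $266,968
Sable Creek Township taxable value = $266,968 (exemption does not apply)
Sable Creek Township levy = $266,968 × 0.0068 = $1,815.3824

$1,815.38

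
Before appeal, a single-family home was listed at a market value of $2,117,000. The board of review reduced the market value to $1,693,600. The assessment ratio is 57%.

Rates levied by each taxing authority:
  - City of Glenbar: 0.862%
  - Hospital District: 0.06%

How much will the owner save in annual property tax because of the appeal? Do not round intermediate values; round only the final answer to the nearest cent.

$2,225.14

Old assessed value = $2,117,000 × 0.57 = $1,206,690
New assessed value = $1,693,600 × 0.57 = $965,352
Combined rate = 0.00862 + 0.0006 = 0.00922
Old tax = $1,206,690 × 0.00922 = $11,125.6818
New tax = $965,352 × 0.00922 = $8,900.54544
Reduction = $11,125.6818 − $8,900.54544 = $2,225.13636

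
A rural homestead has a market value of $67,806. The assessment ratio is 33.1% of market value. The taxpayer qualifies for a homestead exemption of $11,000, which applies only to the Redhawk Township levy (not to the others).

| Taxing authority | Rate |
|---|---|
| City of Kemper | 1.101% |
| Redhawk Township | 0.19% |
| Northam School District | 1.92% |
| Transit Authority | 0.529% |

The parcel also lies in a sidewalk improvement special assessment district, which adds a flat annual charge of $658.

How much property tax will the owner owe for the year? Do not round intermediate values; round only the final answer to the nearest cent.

$1,476.50

Assessed value = $67,806 × 0.331 = $22,443.786
City of Kemper: $22,443.786 × 0.01101 = $247.10608386
Redhawk Township: ($22,443.786 − $11,000) × 0.0019 = $11,443.786 × 0.0019 = $21.7431934
Northam School District: $22,443.786 × 0.0192 = $430.9206912
Transit Authority: $22,443.786 × 0.00529 = $118.72762794
Levies subtotal = $818.4975964
Total = $818.4975964 + $658 = $1,476.4975964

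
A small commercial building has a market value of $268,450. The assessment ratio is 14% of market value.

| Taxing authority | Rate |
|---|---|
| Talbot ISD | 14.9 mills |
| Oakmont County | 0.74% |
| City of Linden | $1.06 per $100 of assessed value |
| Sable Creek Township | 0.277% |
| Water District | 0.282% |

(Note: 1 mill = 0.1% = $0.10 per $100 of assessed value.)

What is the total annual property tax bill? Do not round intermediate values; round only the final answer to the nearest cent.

Assessed value = $268,450 × 0.14 = $37,583
Talbot ISD: $37,583 × 0.0149 = $559.9867
Oakmont County: $37,583 × 0.0074 = $278.1142
City of Linden: $37,583 × 0.0106 = $398.3798
Sable Creek Township: $37,583 × 0.00277 = $104.10491
Water District: $37,583 × 0.00282 = $105.98406
Total = $1,446.56967

$1,446.57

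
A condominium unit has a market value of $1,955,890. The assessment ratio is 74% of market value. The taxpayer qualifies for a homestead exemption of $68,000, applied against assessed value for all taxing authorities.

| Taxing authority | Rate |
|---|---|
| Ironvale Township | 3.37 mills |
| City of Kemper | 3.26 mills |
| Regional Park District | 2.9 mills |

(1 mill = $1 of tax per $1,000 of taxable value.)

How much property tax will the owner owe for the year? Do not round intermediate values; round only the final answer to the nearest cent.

Assessed value = $1,955,890 × 0.74 = $1,447,358.6
Taxable value = $1,447,358.6 − $68,000 = $1,379,358.6
Ironvale Township: $1,379,358.6 × 0.00337 = $4,648.438482
City of Kemper: $1,379,358.6 × 0.00326 = $4,496.709036
Regional Park District: $1,379,358.6 × 0.0029 = $4,000.13994
Total = $4,648.438482 + $4,496.709036 + $4,000.13994 = $13,145.287458

$13,145.29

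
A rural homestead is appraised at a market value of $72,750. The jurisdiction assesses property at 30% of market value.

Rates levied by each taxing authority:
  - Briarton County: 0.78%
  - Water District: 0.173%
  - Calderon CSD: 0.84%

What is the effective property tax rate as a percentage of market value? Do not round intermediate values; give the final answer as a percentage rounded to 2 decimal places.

0.54%

Assessed value = $72,750 × 0.3 = $21,825
Briarton County: $21,825 × 0.0078 = $170.235
Water District: $21,825 × 0.00173 = $37.75725
Calderon CSD: $21,825 × 0.0084 = $183.33
Total tax = $391.32225
Effective rate = $391.32225 ÷ $72,750 = 0.54% of market value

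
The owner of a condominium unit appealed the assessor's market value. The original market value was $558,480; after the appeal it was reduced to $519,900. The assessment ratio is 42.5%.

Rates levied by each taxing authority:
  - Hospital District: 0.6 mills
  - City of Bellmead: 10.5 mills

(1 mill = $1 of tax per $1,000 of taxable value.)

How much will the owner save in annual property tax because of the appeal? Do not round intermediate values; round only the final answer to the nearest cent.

$182.00

Old assessed value = $558,480 × 0.425 = $237,354
New assessed value = $519,900 × 0.425 = $220,957.5
Combined rate = 0.0006 + 0.0105 = 0.0111
Old tax = $237,354 × 0.0111 = $2,634.6294
New tax = $220,957.5 × 0.0111 = $2,452.62825
Reduction = $2,634.6294 − $2,452.62825 = $182.00115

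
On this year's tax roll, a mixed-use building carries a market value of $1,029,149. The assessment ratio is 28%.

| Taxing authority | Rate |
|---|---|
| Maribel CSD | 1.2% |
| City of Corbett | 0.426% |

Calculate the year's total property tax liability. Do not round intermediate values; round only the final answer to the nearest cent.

Assessed value = $1,029,149 × 0.28 = $288,161.72
Maribel CSD: $288,161.72 × 0.012 = $3,457.94064
City of Corbett: $288,161.72 × 0.00426 = $1,227.5689272
Total = $3,457.94064 + $1,227.5689272 = $4,685.5095672

$4,685.51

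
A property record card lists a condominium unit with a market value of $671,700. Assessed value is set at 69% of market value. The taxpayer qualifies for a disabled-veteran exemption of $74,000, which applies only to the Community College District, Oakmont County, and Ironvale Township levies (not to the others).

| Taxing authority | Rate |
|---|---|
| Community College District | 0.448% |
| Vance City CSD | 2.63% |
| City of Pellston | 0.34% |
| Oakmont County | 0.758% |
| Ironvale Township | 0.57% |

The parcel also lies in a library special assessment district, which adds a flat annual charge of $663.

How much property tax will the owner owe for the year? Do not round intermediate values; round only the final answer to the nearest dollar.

$21,345

Assessed value = $671,700 × 0.69 = $463,473
Community College District: ($463,473 − $74,000) × 0.00448 = $389,473 × 0.00448 = $1,744.83904
Vance City CSD: $463,473 × 0.0263 = $12,189.3399
City of Pellston: $463,473 × 0.0034 = $1,575.8082
Oakmont County: ($463,473 − $74,000) × 0.00758 = $389,473 × 0.00758 = $2,952.20534
Ironvale Township: ($463,473 − $74,000) × 0.0057 = $389,473 × 0.0057 = $2,219.9961
Levies subtotal = $20,682.18858
Total = $20,682.18858 + $663 = $21,345.18858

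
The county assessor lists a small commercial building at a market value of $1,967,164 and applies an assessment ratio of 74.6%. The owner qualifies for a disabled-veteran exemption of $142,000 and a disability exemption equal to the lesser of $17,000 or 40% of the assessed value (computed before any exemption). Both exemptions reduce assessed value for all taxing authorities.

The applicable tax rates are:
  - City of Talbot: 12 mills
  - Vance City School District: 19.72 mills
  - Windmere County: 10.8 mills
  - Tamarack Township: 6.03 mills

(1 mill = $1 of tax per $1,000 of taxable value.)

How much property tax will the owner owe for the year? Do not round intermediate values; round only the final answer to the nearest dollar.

$63,528

Assessed value = $1,967,164 × 0.746 = $1,467,504.344
Disability exemption = min($17,000, 40% × $1,467,504.344) = min($17,000, $587,001.7376) = $17,000 (dollar cap binds)
Taxable value = $1,467,504.344 − $142,000 − $17,000 = $1,308,504.344
City of Talbot: $1,308,504.344 × 0.012 = $15,702.052128
Vance City School District: $1,308,504.344 × 0.01972 = $25,803.70566368
Windmere County: $1,308,504.344 × 0.0108 = $14,131.8469152
Tamarack Township: $1,308,504.344 × 0.00603 = $7,890.28119432
Total = $63,527.8859012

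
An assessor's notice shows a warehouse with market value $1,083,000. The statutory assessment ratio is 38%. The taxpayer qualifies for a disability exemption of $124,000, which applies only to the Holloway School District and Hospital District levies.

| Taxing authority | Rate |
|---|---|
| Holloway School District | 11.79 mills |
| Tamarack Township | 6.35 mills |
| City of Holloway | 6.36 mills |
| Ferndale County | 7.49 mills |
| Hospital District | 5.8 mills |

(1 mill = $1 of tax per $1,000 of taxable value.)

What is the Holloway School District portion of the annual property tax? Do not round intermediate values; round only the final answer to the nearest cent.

$3,390.10

Assessed value = $1,083,000 × 0.38 = $411,540
Holloway School District taxable value = $411,540 − $124,000 = $287,540
Holloway School District levy = $287,540 × 0.01179 = $3,390.0966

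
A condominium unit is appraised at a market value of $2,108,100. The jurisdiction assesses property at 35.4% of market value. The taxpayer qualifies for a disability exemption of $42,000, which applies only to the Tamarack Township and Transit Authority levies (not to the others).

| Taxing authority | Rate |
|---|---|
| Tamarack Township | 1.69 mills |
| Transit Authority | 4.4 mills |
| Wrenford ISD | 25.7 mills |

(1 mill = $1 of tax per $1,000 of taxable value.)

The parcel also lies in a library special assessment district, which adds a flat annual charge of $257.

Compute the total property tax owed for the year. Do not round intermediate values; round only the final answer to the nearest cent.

Assessed value = $2,108,100 × 0.354 = $746,267.4
Tamarack Township: ($746,267.4 − $42,000) × 0.00169 = $704,267.4 × 0.00169 = $1,190.211906
Transit Authority: ($746,267.4 − $42,000) × 0.0044 = $704,267.4 × 0.0044 = $3,098.77656
Wrenford ISD: $746,267.4 × 0.0257 = $19,179.07218
Levies subtotal = $23,468.060646
Total = $23,468.060646 + $257 = $23,725.060646

$23,725.06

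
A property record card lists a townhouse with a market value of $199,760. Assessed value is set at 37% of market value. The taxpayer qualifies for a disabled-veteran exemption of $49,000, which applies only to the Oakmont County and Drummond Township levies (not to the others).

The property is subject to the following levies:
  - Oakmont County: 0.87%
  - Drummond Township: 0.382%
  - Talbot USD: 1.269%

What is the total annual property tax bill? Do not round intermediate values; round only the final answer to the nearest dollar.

Assessed value = $199,760 × 0.37 = $73,911.2
Oakmont County: ($73,911.2 − $49,000) × 0.0087 = $24,911.2 × 0.0087 = $216.72744
Drummond Township: ($73,911.2 − $49,000) × 0.00382 = $24,911.2 × 0.00382 = $95.160784
Talbot USD: $73,911.2 × 0.01269 = $937.933128
Total = $1,249.821352

$1,250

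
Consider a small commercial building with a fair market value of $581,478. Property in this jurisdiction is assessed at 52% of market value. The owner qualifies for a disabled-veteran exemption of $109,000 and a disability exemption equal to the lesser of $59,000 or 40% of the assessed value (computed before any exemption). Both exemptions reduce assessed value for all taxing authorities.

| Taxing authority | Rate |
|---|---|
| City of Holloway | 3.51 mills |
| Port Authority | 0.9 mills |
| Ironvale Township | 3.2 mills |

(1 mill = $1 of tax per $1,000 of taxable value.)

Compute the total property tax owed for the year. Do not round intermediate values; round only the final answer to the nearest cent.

$1,022.54

Assessed value = $581,478 × 0.52 = $302,368.56
Disability exemption = min($59,000, 40% × $302,368.56) = min($59,000, $120,947.424) = $59,000 (dollar cap binds)
Taxable value = $302,368.56 − $109,000 − $59,000 = $134,368.56
City of Holloway: $134,368.56 × 0.00351 = $471.6336456
Port Authority: $134,368.56 × 0.0009 = $120.931704
Ironvale Township: $134,368.56 × 0.0032 = $429.979392
Total = $1,022.5447416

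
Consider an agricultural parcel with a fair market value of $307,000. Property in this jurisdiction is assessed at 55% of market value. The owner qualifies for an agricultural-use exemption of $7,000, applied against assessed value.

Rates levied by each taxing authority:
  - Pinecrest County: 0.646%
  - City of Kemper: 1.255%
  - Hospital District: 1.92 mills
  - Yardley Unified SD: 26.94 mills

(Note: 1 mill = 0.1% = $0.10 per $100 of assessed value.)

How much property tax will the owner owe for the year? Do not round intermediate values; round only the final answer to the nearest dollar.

$7,748

Assessed value = $307,000 × 0.55 = $168,850
Taxable value = $168,850 − $7,000 = $161,850
Pinecrest County: $161,850 × 0.00646 = $1,045.551
City of Kemper: $161,850 × 0.01255 = $2,031.2175
Hospital District: $161,850 × 0.00192 = $310.752
Yardley Unified SD: $161,850 × 0.02694 = $4,360.239
Total = $7,747.7595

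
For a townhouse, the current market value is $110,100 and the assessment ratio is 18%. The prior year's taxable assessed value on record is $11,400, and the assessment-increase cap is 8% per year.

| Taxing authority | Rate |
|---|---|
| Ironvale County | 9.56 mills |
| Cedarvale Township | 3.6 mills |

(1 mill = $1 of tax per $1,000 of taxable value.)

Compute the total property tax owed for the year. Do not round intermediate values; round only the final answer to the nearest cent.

Uncapped assessed value = $110,100 × 0.18 = $19,818
Cap limit = $11,400 × 1.08 = $12,312
Taxable assessed value = min($19,818, $12,312) = $12,312 (cap binds)
Ironvale County: $12,312 × 0.00956 = $117.70272
Cedarvale Township: $12,312 × 0.0036 = $44.3232
Total = $162.02592

$162.03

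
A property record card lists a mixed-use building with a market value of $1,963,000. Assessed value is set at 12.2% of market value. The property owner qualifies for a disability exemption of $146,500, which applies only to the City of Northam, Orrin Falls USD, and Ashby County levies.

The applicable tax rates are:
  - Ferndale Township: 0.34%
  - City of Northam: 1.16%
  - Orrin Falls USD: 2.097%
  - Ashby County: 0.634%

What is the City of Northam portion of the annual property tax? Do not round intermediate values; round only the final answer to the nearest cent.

$1,078.64

Assessed value = $1,963,000 × 0.122 = $239,486
City of Northam taxable value = $239,486 − $146,500 = $92,986
City of Northam levy = $92,986 × 0.0116 = $1,078.6376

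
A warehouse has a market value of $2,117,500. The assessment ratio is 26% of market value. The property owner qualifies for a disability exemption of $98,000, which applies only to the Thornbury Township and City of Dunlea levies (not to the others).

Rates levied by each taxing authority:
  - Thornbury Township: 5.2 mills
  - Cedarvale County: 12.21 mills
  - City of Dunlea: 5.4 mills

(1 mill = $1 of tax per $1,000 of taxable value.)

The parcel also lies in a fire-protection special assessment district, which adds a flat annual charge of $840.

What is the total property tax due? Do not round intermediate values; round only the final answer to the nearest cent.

$12,359.25

Assessed value = $2,117,500 × 0.26 = $550,550
Thornbury Township: ($550,550 − $98,000) × 0.0052 = $452,550 × 0.0052 = $2,353.26
Cedarvale County: $550,550 × 0.01221 = $6,722.2155
City of Dunlea: ($550,550 − $98,000) × 0.0054 = $452,550 × 0.0054 = $2,443.77
Levies subtotal = $11,519.2455
Total = $11,519.2455 + $840 = $12,359.2455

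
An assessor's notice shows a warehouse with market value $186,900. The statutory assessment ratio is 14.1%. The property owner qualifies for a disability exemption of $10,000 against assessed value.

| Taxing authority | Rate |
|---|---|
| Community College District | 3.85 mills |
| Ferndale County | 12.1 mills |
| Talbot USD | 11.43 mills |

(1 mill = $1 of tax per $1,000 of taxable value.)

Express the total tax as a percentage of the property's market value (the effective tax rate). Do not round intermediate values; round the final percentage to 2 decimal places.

Assessed value = $186,900 × 0.141 = $26,352.9
Taxable value = $26,352.9 − $10,000 = $16,352.9
Community College District: $16,352.9 × 0.00385 = $62.958665
Ferndale County: $16,352.9 × 0.0121 = $197.87009
Talbot USD: $16,352.9 × 0.01143 = $186.913647
Total tax = $447.742402
Effective rate = $447.742402 ÷ $186,900 = 0.24% of market value

0.24%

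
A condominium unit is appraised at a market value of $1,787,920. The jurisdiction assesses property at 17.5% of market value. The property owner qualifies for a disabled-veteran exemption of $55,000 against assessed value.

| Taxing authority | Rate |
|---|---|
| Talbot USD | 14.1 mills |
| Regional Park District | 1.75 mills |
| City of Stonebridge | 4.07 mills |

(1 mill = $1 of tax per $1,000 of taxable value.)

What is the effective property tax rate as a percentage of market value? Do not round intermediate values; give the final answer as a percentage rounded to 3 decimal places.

Assessed value = $1,787,920 × 0.175 = $312,886
Taxable value = $312,886 − $55,000 = $257,886
Talbot USD: $257,886 × 0.0141 = $3,636.1926
Regional Park District: $257,886 × 0.00175 = $451.3005
City of Stonebridge: $257,886 × 0.00407 = $1,049.59602
Total tax = $5,137.08912
Effective rate = $5,137.08912 ÷ $1,787,920 = 0.287% of market value

0.287%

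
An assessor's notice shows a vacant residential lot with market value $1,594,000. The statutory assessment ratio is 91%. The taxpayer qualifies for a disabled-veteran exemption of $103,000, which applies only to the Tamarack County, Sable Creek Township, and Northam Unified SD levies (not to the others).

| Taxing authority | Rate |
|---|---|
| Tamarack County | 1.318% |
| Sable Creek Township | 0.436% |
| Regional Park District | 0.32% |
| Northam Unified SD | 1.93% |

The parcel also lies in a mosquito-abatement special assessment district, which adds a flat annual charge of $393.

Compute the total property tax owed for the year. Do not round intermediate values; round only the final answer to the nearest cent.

$54,678.10

Assessed value = $1,594,000 × 0.91 = $1,450,540
Tamarack County: ($1,450,540 − $103,000) × 0.01318 = $1,347,540 × 0.01318 = $17,760.5772
Sable Creek Township: ($1,450,540 − $103,000) × 0.00436 = $1,347,540 × 0.00436 = $5,875.2744
Regional Park District: $1,450,540 × 0.0032 = $4,641.728
Northam Unified SD: ($1,450,540 − $103,000) × 0.0193 = $1,347,540 × 0.0193 = $26,007.522
Levies subtotal = $54,285.1016
Total = $54,285.1016 + $393 = $54,678.1016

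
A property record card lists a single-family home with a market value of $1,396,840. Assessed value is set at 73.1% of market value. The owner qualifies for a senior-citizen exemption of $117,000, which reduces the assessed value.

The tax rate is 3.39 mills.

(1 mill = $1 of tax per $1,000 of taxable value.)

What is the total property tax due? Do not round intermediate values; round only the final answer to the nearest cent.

Assessed value = $1,396,840 × 0.731 = $1,021,090.04
Taxable value = $1,021,090.04 − $117,000 = $904,090.04
Tax = $904,090.04 × 0.00339 = $3,064.8652356

$3,064.87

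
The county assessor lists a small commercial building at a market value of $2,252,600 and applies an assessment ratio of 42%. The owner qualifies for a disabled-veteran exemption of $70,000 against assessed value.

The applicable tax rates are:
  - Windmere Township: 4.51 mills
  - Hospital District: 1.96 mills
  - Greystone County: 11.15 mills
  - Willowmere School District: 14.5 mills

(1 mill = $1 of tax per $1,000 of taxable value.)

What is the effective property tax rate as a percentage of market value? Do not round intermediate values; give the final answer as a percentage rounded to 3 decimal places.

Assessed value = $2,252,600 × 0.42 = $946,092
Taxable value = $946,092 − $70,000 = $876,092
Windmere Township: $876,092 × 0.00451 = $3,951.17492
Hospital District: $876,092 × 0.00196 = $1,717.14032
Greystone County: $876,092 × 0.01115 = $9,768.4258
Willowmere School District: $876,092 × 0.0145 = $12,703.334
Total tax = $28,140.07504
Effective rate = $28,140.07504 ÷ $2,252,600 = 1.249% of market value

1.249%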